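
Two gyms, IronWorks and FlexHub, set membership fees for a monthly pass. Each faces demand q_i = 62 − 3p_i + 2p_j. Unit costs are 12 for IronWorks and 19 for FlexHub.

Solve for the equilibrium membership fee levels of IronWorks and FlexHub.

IronWorks's profit: π = (p_{IronWorks} − 12)(62 − 3p_{IronWorks} + 2p_{FlexHub}).
∂π/∂p_{IronWorks} = 98 − 6p_{IronWorks} + 2p_{FlexHub} = 0 ⇒ p_{IronWorks} = 49/3 + (1/3)p_{FlexHub}.
Similarly p_{FlexHub} = 119/6 + (1/3)p_{IronWorks}.
Plugging p_{FlexHub} into IronWorks's best response: p_{IronWorks} = 49/3 + (1/3)(119/6 + (1/3)p_{IronWorks}) ⇒ (8/9)p_{IronWorks} = 413/18, so p_{IronWorks} = 25.8125.
Then p_{FlexHub} = 119/6 + (1/3)·25.8125 = 28.4375.

25.8125, 28.4375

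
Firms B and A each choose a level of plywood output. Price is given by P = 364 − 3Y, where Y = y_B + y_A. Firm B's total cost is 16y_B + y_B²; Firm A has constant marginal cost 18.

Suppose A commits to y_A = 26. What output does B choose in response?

Firm B's profit: π = y_B(364 − 3(y_B + y_A)) − 16y_B − y_B².
∂π/∂y_B = 348 − 8y_B − 3y_A = 0, so y_B = 43.5 − 0.375y_A.
At y_A = 26: y_B = 43.5 − 0.375·26 = 33.75.

33.75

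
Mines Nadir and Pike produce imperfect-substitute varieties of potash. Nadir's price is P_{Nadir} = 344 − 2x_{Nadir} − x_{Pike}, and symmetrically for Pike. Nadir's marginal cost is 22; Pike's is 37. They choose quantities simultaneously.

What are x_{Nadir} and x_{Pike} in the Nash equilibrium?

65.4, 60.4

Mine Nadir's profit: π = x_{Nadir}(344 − 2x_{Nadir} − x_{Pike}) − 22x_{Nadir}.
∂π/∂x_{Nadir} = 322 − 4x_{Nadir} − x_{Pike} = 0 ⇒ x_{Nadir} = 80.5 − 0.25x_{Pike}.
Similarly x_{Pike} = 76.75 − 0.25x_{Nadir}.
Plugging x_{Pike} into Nadir's best response: x_{Nadir} = 80.5 − 0.25(76.75 − 0.25x_{Nadir}) ⇒ 0.9375x_{Nadir} = 61.3125, so x_{Nadir} = 65.4.
Then x_{Pike} = 76.75 − 0.25·65.4 = 60.4.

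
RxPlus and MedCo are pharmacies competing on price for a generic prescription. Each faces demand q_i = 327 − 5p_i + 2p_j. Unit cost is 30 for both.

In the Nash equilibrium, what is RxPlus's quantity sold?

148.125

RxPlus's profit: π = (p_{RxPlus} − 30)(327 − 5p_{RxPlus} + 2p_{MedCo}).
∂π/∂p_{RxPlus} = 477 − 10p_{RxPlus} + 2p_{MedCo} = 0 ⇒ p_{RxPlus} = 47.7 + 0.2p_{MedCo}.
Setting p_{RxPlus} = p_{MedCo} in the reaction function: p_{RxPlus} = 47.7 + 0.2p_{RxPlus}, so p_{RxPlus} = 47.7 / 0.8 = 59.625.
q_{RxPlus} = 327 − 5·59.625 + 2·59.625 = 148.125.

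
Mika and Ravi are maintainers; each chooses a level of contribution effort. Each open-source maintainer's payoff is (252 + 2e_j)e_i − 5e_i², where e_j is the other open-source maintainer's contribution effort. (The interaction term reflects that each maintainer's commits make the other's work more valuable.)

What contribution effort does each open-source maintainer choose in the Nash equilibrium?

31.5

Mika's payoff is (252 + 2e_R)e_M − 5e_M².
∂π/∂e_M = 252 + 2e_R − 10e_M = 0, so e_M = 25.2 + 0.2e_R.
Setting e_M = e_R in the reaction function: e_M = 25.2 + 0.2e_M, so e_M = 25.2 / 0.8 = 31.5.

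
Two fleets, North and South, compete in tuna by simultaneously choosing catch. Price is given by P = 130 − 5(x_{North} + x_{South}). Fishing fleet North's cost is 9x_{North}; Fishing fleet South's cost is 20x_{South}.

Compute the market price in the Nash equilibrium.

53

Fishing fleet North's profit: π = x_{North}(130 − 5(x_{North} + x_{South})) − 9x_{North}.
∂π/∂x_{North} = 121 − 10x_{North} − 5x_{South} = 0, so x_{North} = 12.1 − 0.5x_{South}.
By the same steps for South: x_{South} = 11 − 0.5x_{North}.
Solving the two reaction functions simultaneously: (1 − (−0.5)(−0.5))x_{North} = 12.1 − 0.5·11, so 0.75x_{North} = 6.6 and x_{North} = 8.8.
Then x_{South} = 11 − 0.5·8.8 = 6.6.
Equilibrium price: P = 130 − 5·15.4 = 53.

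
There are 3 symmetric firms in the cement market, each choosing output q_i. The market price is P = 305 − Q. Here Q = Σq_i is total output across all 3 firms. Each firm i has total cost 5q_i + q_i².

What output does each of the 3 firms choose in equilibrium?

50

A representative firm's profit is π_i = q_i(305 − Q) − 5q_i − q_i², with Q = q_i + Σ_{j≠i} q_j.
First-order condition: 300 − 4q_i − Σ_{j≠i} q_j = 0.
With identical firms, set every q_j = q: then 300 − 4q − 2q = 0, i.e. q = 300/6 = 50.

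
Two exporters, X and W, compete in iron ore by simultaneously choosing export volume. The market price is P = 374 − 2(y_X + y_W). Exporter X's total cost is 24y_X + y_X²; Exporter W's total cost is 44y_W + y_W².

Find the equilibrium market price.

204

Exporter X's profit: π = y_X(374 − 2(y_X + y_W)) − 24y_X − y_X².
∂π/∂y_X = 350 − 6y_X − 2y_W = 0, so y_X = 175/3 − (1/3)y_W.
By the same steps for W: y_W = 55 − (1/3)y_X.
Solving the two reaction functions simultaneously: (1 − (−1/3)(−1/3))y_X = 175/3 − (1/3)·55, so (8/9)y_X = 40 and y_X = 45.
Then y_W = 55 − (1/3)·45 = 40.
Equilibrium price: P = 374 − 2·85 = 204.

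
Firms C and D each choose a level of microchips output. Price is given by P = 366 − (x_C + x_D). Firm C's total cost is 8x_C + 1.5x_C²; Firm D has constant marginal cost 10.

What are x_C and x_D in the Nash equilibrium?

40, 158

Firm C's profit: π = x_C(366 − (x_C + x_D)) − 8x_C − 1.5x_C².
∂π/∂x_C = 358 − 5x_C − x_D = 0, so x_C = 71.6 − 0.2x_D.
For D: ∂π/∂x_D = 356 − 2x_D − x_C = 0 ⇒ x_D = 178 − 0.5x_C.
Plugging x_D into C's best response: x_C = 71.6 − 0.2(178 − 0.5x_C) ⇒ 0.9x_C = 36, so x_C = 40.
Then x_D = 178 − 0.5·40 = 158.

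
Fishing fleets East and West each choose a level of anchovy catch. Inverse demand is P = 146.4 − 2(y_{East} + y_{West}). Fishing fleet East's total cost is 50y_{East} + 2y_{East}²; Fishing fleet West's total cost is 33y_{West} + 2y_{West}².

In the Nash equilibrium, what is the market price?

104.44

Fishing fleet East's profit: π = y_{East}(146.4 − 2(y_{East} + y_{West})) − 50y_{East} − 2y_{East}².
∂π/∂y_{East} = 96.4 − 8y_{East} − 2y_{West} = 0, so y_{East} = 12.05 − 0.25y_{West}.
By the same steps for West: y_{West} = 14.175 − 0.25y_{East}.
Plugging y_{West} into East's best response: y_{East} = 12.05 − 0.25(14.175 − 0.25y_{East}) ⇒ 0.9375y_{East} = 1361/160, so y_{East} = 1361/150.
Then y_{West} = 14.175 − 0.25·(1361/150) = 893/75.
Equilibrium price: P = 146.4 − 2·20.98 = 104.44.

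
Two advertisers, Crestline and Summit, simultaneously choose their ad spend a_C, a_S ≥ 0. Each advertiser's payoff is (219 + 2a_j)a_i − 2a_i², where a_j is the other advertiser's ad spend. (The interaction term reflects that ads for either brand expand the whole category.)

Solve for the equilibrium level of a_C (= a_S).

Crestline's payoff is (219 + 2a_S)a_C − 2a_C².
∂π/∂a_C = 219 + 2a_S − 4a_C = 0, so a_C = 54.75 + 0.5a_S.
The game is symmetric, so in equilibrium a_S = a_C: the reaction function gives 0.5a_C = 54.75, hence a_C = 109.5.

109.5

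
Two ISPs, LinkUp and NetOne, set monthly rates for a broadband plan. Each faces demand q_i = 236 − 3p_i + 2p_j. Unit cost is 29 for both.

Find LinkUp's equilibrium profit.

LinkUp's profit: π = (p_{LinkUp} − 29)(236 − 3p_{LinkUp} + 2p_{NetOne}).
∂π/∂p_{LinkUp} = 323 − 6p_{LinkUp} + 2p_{NetOne} = 0 ⇒ p_{LinkUp} = 323/6 + (1/3)p_{NetOne}.
By symmetry p_{NetOne} = p_{LinkUp}; substituting into the reaction function, (2/3)p_{LinkUp} = 323/6 and p_{LinkUp} = 80.75.
q_{LinkUp} = 236 − 3·80.75 + 2·80.75 = 155.25.
Profit = (80.75 − 29)·155.25 = 8034.1875.

8034.1875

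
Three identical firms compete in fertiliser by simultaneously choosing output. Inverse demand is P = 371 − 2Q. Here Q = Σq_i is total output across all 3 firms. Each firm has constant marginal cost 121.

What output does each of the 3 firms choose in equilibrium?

31.25

A representative firm's profit is π_i = q_i(371 − 2Q) − 121q_i, with Q = q_i + Σ_{j≠i} q_j.
First-order condition: 250 − 4q_i − 2Σ_{j≠i} q_j = 0.
In a symmetric equilibrium every firm chooses the same q, so Σ_{j≠i} q_j = 2q. The condition becomes 250 − 8q = 0, giving q = 250/8 = 31.25.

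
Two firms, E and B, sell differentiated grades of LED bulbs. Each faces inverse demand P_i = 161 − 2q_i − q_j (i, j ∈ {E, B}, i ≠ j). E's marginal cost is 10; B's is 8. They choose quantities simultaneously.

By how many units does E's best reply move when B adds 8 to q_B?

Firm E's profit: π = q_E(161 − 2q_E − q_B) − 10q_E.
∂π/∂q_E = 151 − 4q_E − q_B = 0 ⇒ q_E = 37.75 − 0.25q_B.
The reaction-function slope is −0.25, so an 8-unit rise in q_B moves q_E by −0.25 × 8 = −2. E's best response falls — the actions are strategic substitutes.

-2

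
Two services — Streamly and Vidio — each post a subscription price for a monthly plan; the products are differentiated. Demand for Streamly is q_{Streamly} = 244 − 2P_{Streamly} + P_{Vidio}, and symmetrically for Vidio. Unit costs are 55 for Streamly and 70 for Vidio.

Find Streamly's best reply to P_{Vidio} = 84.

Streamly's profit: π = (P_{Streamly} − 55)(244 − 2P_{Streamly} + P_{Vidio}).
∂π/∂P_{Streamly} = 354 − 4P_{Streamly} + P_{Vidio} = 0 ⇒ P_{Streamly} = 88.5 + 0.25P_{Vidio}.
At P_{Vidio} = 84: P_{Streamly} = 88.5 + 0.25·84 = 109.5.

109.5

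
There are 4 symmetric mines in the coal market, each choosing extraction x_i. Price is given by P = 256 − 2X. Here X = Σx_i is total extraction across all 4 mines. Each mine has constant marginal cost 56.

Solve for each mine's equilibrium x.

A representative mine's profit is π_i = x_i(256 − 2X) − 56x_i, with X = x_i + Σ_{j≠i} x_j.
First-order condition: 200 − 4x_i − 2Σ_{j≠i} x_j = 0.
With identical mines, set every x_j = x: then 200 − 4x − 6x = 0, i.e. x = 200/10 = 20.

20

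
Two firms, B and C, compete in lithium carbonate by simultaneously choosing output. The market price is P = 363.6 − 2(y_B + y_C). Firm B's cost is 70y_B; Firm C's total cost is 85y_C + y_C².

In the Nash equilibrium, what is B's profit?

7252.8968

Firm B's profit: π = y_B(363.6 − 2(y_B + y_C)) − 70y_B.
∂π/∂y_B = 293.6 − 4y_B − 2y_C = 0, so y_B = 73.4 − 0.5y_C.
For C: ∂π/∂y_C = 278.6 − 6y_C − 2y_B = 0 ⇒ y_C = 1393/30 − (1/3)y_B.
Plugging y_C into B's best response: y_B = 73.4 − 0.5(1393/30 − (1/3)y_B) ⇒ (5/6)y_B = 3011/60, so y_B = 60.22.
Then y_C = 1393/30 − (1/3)·60.22 = 26.36.
Price P = 363.6 − 2·86.58 = 190.44.
B's profit: (190.44 − 70)·60.22 = 7252.8968.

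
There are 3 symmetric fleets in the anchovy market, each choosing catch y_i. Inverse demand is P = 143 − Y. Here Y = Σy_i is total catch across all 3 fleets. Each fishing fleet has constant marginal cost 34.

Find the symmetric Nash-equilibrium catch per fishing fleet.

A representative fishing fleet's profit is π_i = y_i(143 − Y) − 34y_i, with Y = y_i + Σ_{j≠i} y_j.
First-order condition: 109 − 2y_i − Σ_{j≠i} y_j = 0.
With identical fishing fleets, set every y_j = y: then 109 − 2y − 2y = 0, i.e. y = 109/4 = 27.25.

27.25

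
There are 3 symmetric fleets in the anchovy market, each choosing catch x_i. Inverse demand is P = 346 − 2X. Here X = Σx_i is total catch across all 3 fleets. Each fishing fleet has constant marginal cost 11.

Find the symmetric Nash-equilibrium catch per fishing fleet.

A representative fishing fleet's profit is π_i = x_i(346 − 2X) − 11x_i, with X = x_i + Σ_{j≠i} x_j.
First-order condition: 335 − 4x_i − 2Σ_{j≠i} x_j = 0.
With identical fishing fleets, set every x_j = x: then 335 − 4x − 4x = 0, i.e. x = 335/8 = 41.875.

41.875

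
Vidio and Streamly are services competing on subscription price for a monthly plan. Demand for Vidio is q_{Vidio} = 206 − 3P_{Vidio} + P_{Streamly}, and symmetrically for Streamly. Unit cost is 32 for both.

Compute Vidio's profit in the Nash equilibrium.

2419.68

Vidio's profit: π = (P_{Vidio} − 32)(206 − 3P_{Vidio} + P_{Streamly}).
∂π/∂P_{Vidio} = 302 − 6P_{Vidio} + P_{Streamly} = 0 ⇒ P_{Vidio} = 151/3 + (1/6)P_{Streamly}.
Setting P_{Vidio} = P_{Streamly} in the reaction function: P_{Vidio} = 151/3 + (1/6)P_{Vidio}, so P_{Vidio} = (151/3) / (5/6) = 60.4.
q_{Vidio} = 206 − 3·60.4 + 60.4 = 85.2.
Profit = (60.4 − 32)·85.2 = 2419.68.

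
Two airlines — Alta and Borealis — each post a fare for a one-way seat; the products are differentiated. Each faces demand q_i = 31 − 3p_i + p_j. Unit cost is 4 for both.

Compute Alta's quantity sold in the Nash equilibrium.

Alta's profit: π = (p_{Alta} − 4)(31 − 3p_{Alta} + p_{Borealis}).
∂π/∂p_{Alta} = 43 − 6p_{Alta} + p_{Borealis} = 0 ⇒ p_{Alta} = 43/6 + (1/6)p_{Borealis}.
Setting p_{Alta} = p_{Borealis} in the reaction function: p_{Alta} = 43/6 + (1/6)p_{Alta}, so p_{Alta} = (43/6) / (5/6) = 8.6.
q_{Alta} = 31 − 3·8.6 + 8.6 = 13.8.

13.8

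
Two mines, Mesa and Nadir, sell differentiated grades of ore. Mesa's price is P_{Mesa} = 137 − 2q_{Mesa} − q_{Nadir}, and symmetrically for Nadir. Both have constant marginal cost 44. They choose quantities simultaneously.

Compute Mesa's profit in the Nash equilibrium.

691.92

Mine Mesa's profit: π = q_{Mesa}(137 − 2q_{Mesa} − q_{Nadir}) − 44q_{Mesa}.
∂π/∂q_{Mesa} = 93 − 4q_{Mesa} − q_{Nadir} = 0 ⇒ q_{Mesa} = 23.25 − 0.25q_{Nadir}.
Setting q_{Mesa} = q_{Nadir} in the reaction function: q_{Mesa} = 23.25 − 0.25q_{Mesa}, so q_{Mesa} = 23.25 / 1.25 = 18.6.
P_{Mesa} = 137 − 2·18.6 − 18.6 = 81.2.
Profit = (81.2 − 44)·18.6 = 691.92.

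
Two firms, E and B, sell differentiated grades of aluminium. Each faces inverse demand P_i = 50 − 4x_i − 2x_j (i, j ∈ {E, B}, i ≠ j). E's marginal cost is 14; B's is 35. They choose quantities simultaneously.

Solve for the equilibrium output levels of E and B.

4.3, 0.8

Firm E's profit: π = x_E(50 − 4x_E − 2x_B) − 14x_E.
∂π/∂x_E = 36 − 8x_E − 2x_B = 0 ⇒ x_E = 4.5 − 0.25x_B.
Similarly x_B = 1.875 − 0.25x_E.
Substituting the second reaction function into the first: x_E = 4.5 − 0.25(1.875 − 0.25x_E), which gives 0.9375x_E = 129/32 ⇒ x_E = 4.3.
Then x_B = 1.875 − 0.25·4.3 = 0.8.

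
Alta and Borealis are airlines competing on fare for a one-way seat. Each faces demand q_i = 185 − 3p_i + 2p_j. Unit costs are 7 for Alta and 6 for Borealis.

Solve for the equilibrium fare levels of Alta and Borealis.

Alta's profit: π = (p_{Alta} − 7)(185 − 3p_{Alta} + 2p_{Borealis}).
∂π/∂p_{Alta} = 206 − 6p_{Alta} + 2p_{Borealis} = 0 ⇒ p_{Alta} = 103/3 + (1/3)p_{Borealis}.
Similarly p_{Borealis} = 203/6 + (1/3)p_{Alta}.
Solving the two reaction functions simultaneously: (1 − (1/3)(1/3))p_{Alta} = 103/3 + (1/3)·(203/6), so (8/9)p_{Alta} = 821/18 and p_{Alta} = 51.3125.
Then p_{Borealis} = 203/6 + (1/3)·51.3125 = 50.9375.

51.3125, 50.9375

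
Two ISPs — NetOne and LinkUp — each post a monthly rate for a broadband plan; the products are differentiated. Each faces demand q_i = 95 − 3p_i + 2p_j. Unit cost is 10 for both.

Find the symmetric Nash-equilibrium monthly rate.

NetOne's profit: π = (p_{NetOne} − 10)(95 − 3p_{NetOne} + 2p_{LinkUp}).
∂π/∂p_{NetOne} = 125 − 6p_{NetOne} + 2p_{LinkUp} = 0 ⇒ p_{NetOne} = 125/6 + (1/3)p_{LinkUp}.
The game is symmetric, so in equilibrium p_{LinkUp} = p_{NetOne}: the reaction function gives (2/3)p_{NetOne} = 125/6, hence p_{NetOne} = 31.25.

31.25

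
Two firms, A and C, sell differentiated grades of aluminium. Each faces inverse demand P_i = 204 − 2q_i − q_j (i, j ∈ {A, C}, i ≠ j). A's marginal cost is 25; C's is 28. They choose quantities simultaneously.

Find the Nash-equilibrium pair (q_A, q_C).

Firm A's profit: π = q_A(204 − 2q_A − q_C) − 25q_A.
∂π/∂q_A = 179 − 4q_A − q_C = 0 ⇒ q_A = 44.75 − 0.25q_C.
Similarly q_C = 44 − 0.25q_A.
Plugging q_C into A's best response: q_A = 44.75 − 0.25(44 − 0.25q_A) ⇒ 0.9375q_A = 33.75, so q_A = 36.
Then q_C = 44 − 0.25·36 = 35.

36, 35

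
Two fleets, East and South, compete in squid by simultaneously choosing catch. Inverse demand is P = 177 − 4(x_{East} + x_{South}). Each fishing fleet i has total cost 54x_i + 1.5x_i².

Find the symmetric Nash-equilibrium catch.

8.2

Fishing fleet East's profit: π = x_{East}(177 − 4(x_{East} + x_{South})) − 54x_{East} − 1.5x_{East}².
∂π/∂x_{East} = 123 − 11x_{East} − 4x_{South} = 0, so x_{East} = 123/11 − (4/11)x_{South}.
By symmetry x_{South} = x_{East}; substituting into the reaction function, (15/11)x_{East} = 123/11 and x_{East} = 8.2.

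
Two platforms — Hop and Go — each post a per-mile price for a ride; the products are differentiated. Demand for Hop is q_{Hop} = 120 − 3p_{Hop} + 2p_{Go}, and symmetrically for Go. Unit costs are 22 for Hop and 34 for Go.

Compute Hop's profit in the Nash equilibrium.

2146.6875

Hop's profit: π = (p_{Hop} − 22)(120 − 3p_{Hop} + 2p_{Go}).
∂π/∂p_{Hop} = 186 − 6p_{Hop} + 2p_{Go} = 0 ⇒ p_{Hop} = 31 + (1/3)p_{Go}.
Similarly p_{Go} = 37 + (1/3)p_{Hop}.
Substituting the second reaction function into the first: p_{Hop} = 31 + (1/3)(37 + (1/3)p_{Hop}), which gives (8/9)p_{Hop} = 130/3 ⇒ p_{Hop} = 48.75.
Then p_{Go} = 37 + (1/3)·48.75 = 53.25.
q_{Hop} = 120 − 3·48.75 + 2·53.25 = 80.25.
Profit = (48.75 − 22)·80.25 = 2146.6875.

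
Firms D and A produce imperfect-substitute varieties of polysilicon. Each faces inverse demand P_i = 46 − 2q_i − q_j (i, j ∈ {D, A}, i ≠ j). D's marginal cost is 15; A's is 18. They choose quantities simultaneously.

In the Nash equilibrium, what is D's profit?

Firm D's profit: π = q_D(46 − 2q_D − q_A) − 15q_D.
∂π/∂q_D = 31 − 4q_D − q_A = 0 ⇒ q_D = 7.75 − 0.25q_A.
Similarly q_A = 7 − 0.25q_D.
Solving the two reaction functions simultaneously: (1 − (−0.25)(−0.25))q_D = 7.75 − 0.25·7, so 0.9375q_D = 6 and q_D = 6.4.
Then q_A = 7 − 0.25·6.4 = 5.4.
P_D = 46 − 2·6.4 − 5.4 = 27.8.
Profit = (27.8 − 15)·6.4 = 81.92.

81.92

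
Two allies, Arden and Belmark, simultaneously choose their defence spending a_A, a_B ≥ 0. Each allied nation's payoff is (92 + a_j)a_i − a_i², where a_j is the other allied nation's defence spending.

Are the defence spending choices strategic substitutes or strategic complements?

Arden's payoff is (92 + a_B)a_A − a_A².
∂π/∂a_A = 92 + a_B − 2a_A = 0, so a_A = 46 + 0.5a_B.
The best-response slope da_A/da_B = 0.5 > 0: the reaction function is upward-sloping, so the choices are strategic complements.

strategic complements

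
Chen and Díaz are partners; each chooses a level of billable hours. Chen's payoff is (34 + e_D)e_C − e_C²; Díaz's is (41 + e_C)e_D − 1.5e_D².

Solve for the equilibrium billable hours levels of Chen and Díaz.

28.6, 23.2

Expanding Chen's payoff: 34e_C + e_De_C − e_C².
∂π/∂e_C = 34 + e_D − 2e_C = 0, so e_C = 17 + 0.5e_D.
Likewise for Díaz: e_D = 41/3 + (1/3)e_C.
Substituting the second reaction function into the first: e_C = 17 + 0.5(41/3 + (1/3)e_C), which gives (5/6)e_C = 143/6 ⇒ e_C = 28.6.
Then e_D = 41/3 + (1/3)·28.6 = 23.2.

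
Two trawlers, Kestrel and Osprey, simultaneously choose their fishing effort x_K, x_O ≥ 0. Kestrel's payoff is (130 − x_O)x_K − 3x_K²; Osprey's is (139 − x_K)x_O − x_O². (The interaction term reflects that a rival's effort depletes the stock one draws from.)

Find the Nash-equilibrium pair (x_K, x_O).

Expanding Kestrel's payoff: 130x_K − x_Ox_K − 3x_K².
∂π/∂x_K = 130 − x_O − 6x_K = 0, so x_K = 65/3 − (1/6)x_O.
Likewise for Osprey: x_O = 69.5 − 0.5x_K.
Plugging x_O into Kestrel's best response: x_K = 65/3 − (1/6)(69.5 − 0.5x_K) ⇒ (11/12)x_K = 121/12, so x_K = 11.
Then x_O = 69.5 − 0.5·11 = 64.

11, 64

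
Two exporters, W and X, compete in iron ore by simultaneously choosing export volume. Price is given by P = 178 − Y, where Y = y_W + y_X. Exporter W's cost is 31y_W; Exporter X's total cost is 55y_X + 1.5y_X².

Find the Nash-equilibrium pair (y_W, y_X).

68, 11

Exporter W's profit: π = y_W(178 − (y_W + y_X)) − 31y_W.
∂π/∂y_W = 147 − 2y_W − y_X = 0, so y_W = 73.5 − 0.5y_X.
For X: ∂π/∂y_X = 123 − 5y_X − y_W = 0 ⇒ y_X = 24.6 − 0.2y_W.
Solving the two reaction functions simultaneously: (1 − (−0.5)(−0.2))y_W = 73.5 − 0.5·24.6, so 0.9y_W = 61.2 and y_W = 68.
Then y_X = 24.6 − 0.2·68 = 11.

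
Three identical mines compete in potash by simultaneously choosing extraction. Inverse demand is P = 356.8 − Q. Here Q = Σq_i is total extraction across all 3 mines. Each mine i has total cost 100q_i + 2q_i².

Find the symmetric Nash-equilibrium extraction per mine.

A representative mine's profit is π_i = q_i(356.8 − Q) − 100q_i − 2q_i², with Q = q_i + Σ_{j≠i} q_j.
First-order condition: 256.8 − 6q_i − Σ_{j≠i} q_j = 0.
With identical mines, set every q_j = q: then 256.8 − 6q − 2q = 0, i.e. q = 256.8/8 = 32.1.

32.1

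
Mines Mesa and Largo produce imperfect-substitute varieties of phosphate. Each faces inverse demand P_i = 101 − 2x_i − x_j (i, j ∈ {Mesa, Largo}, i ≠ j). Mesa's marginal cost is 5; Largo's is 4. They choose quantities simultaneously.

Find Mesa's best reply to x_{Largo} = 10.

21.5

Mine Mesa's profit: π = x_{Mesa}(101 − 2x_{Mesa} − x_{Largo}) − 5x_{Mesa}.
∂π/∂x_{Mesa} = 96 − 4x_{Mesa} − x_{Largo} = 0 ⇒ x_{Mesa} = 24 − 0.25x_{Largo}.
At x_{Largo} = 10: x_{Mesa} = 24 − 0.25·10 = 21.5.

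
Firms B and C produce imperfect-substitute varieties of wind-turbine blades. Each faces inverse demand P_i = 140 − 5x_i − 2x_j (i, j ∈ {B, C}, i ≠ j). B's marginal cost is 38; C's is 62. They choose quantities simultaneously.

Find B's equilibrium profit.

Firm B's profit: π = x_B(140 − 5x_B − 2x_C) − 38x_B.
∂π/∂x_B = 102 − 10x_B − 2x_C = 0 ⇒ x_B = 10.2 − 0.2x_C.
Similarly x_C = 7.8 − 0.2x_B.
Substituting the second reaction function into the first: x_B = 10.2 − 0.2(7.8 − 0.2x_B), which gives 0.96x_B = 8.64 ⇒ x_B = 9.
Then x_C = 7.8 − 0.2·9 = 6.
P_B = 140 − 5·9 − 2·6 = 83.
Profit = (83 − 38)·9 = 405.

405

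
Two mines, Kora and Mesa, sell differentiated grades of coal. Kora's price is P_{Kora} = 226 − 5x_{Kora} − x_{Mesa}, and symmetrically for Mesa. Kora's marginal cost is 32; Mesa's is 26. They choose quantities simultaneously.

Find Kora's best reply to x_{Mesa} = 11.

18.3

Mine Kora's profit: π = x_{Kora}(226 − 5x_{Kora} − x_{Mesa}) − 32x_{Kora}.
∂π/∂x_{Kora} = 194 − 10x_{Kora} − x_{Mesa} = 0 ⇒ x_{Kora} = 19.4 − 0.1x_{Mesa}.
At x_{Mesa} = 11: x_{Kora} = 19.4 − 0.1·11 = 18.3.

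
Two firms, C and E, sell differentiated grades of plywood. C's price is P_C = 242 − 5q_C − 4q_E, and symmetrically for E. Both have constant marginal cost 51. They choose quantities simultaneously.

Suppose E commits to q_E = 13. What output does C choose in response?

Firm C's profit: π = q_C(242 − 5q_C − 4q_E) − 51q_C.
∂π/∂q_C = 191 − 10q_C − 4q_E = 0 ⇒ q_C = 19.1 − 0.4q_E.
At q_E = 13: q_C = 19.1 − 0.4·13 = 13.9.

13.9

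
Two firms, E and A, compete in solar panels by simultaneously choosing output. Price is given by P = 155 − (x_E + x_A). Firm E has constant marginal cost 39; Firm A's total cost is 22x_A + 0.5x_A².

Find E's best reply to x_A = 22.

Firm E's profit: π = x_E(155 − (x_E + x_A)) − 39x_E.
∂π/∂x_E = 116 − 2x_E − x_A = 0, so x_E = 58 − 0.5x_A.
At x_A = 22: x_E = 58 − 0.5·22 = 47.

47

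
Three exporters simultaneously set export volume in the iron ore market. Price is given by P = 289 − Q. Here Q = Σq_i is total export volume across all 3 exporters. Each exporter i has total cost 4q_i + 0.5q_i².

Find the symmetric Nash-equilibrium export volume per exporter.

57

A representative exporter's profit is π_i = q_i(289 − Q) − 4q_i − 0.5q_i², with Q = q_i + Σ_{j≠i} q_j.
First-order condition: 285 − 3q_i − Σ_{j≠i} q_j = 0.
In a symmetric equilibrium every exporter chooses the same q, so Σ_{j≠i} q_j = 2q. The condition becomes 285 − 5q = 0, giving q = 285/5 = 57.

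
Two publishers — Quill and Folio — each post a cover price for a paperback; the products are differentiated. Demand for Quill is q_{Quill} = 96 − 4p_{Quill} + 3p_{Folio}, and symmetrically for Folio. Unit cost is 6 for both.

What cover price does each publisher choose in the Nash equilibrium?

Quill's profit: π = (p_{Quill} − 6)(96 − 4p_{Quill} + 3p_{Folio}).
∂π/∂p_{Quill} = 120 − 8p_{Quill} + 3p_{Folio} = 0 ⇒ p_{Quill} = 15 + 0.375p_{Folio}.
By symmetry p_{Folio} = p_{Quill}; substituting into the reaction function, 0.625p_{Quill} = 15 and p_{Quill} = 24.

24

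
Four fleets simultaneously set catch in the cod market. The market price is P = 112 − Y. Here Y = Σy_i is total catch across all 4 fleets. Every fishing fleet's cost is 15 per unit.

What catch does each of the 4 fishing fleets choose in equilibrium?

A representative fishing fleet's profit is π_i = y_i(112 − Y) − 15y_i, with Y = y_i + Σ_{j≠i} y_j.
First-order condition: 97 − 2y_i − Σ_{j≠i} y_j = 0.
Imposing symmetry (y_j = y for all j) turns Σ_{j≠i} y_j into 3y, so 97 = 5y and y = 19.4.

19.4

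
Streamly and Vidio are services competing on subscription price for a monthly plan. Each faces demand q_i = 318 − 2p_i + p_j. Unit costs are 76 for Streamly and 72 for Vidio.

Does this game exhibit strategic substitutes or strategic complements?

Streamly's profit: π = (p_{Streamly} − 76)(318 − 2p_{Streamly} + p_{Vidio}).
∂π/∂p_{Streamly} = 470 − 4p_{Streamly} + p_{Vidio} = 0 ⇒ p_{Streamly} = 117.5 + 0.25p_{Vidio}.
The best-response slope dp_{Streamly}/dp_{Vidio} = 0.25 > 0: the reaction function is upward-sloping, so the choices are strategic complements.

strategic complements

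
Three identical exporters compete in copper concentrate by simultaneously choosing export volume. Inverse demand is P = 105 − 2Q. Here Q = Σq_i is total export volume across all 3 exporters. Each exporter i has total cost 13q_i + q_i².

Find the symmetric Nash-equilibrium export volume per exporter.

A representative exporter's profit is π_i = q_i(105 − 2Q) − 13q_i − q_i², with Q = q_i + Σ_{j≠i} q_j.
First-order condition: 92 − 6q_i − 2Σ_{j≠i} q_j = 0.
With identical exporters, set every q_j = q: then 92 − 6q − 4q = 0, i.e. q = 92/10 = 9.2.

9.2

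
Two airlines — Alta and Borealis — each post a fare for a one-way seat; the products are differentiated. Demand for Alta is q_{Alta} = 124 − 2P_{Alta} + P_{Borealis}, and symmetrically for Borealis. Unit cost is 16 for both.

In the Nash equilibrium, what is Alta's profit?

2592

Alta's profit: π = (P_{Alta} − 16)(124 − 2P_{Alta} + P_{Borealis}).
∂π/∂P_{Alta} = 156 − 4P_{Alta} + P_{Borealis} = 0 ⇒ P_{Alta} = 39 + 0.25P_{Borealis}.
Setting P_{Alta} = P_{Borealis} in the reaction function: P_{Alta} = 39 + 0.25P_{Alta}, so P_{Alta} = 39 / 0.75 = 52.
q_{Alta} = 124 − 2·52 + 52 = 72.
Profit = (52 − 16)·72 = 2592.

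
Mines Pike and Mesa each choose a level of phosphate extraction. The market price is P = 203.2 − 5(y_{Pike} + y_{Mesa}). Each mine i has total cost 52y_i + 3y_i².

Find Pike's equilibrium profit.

414.72

Mine Pike's profit: π = y_{Pike}(203.2 − 5(y_{Pike} + y_{Mesa})) − 52y_{Pike} − 3y_{Pike}².
∂π/∂y_{Pike} = 151.2 − 16y_{Pike} − 5y_{Mesa} = 0, so y_{Pike} = 9.45 − 0.3125y_{Mesa}.
Setting y_{Pike} = y_{Mesa} in the reaction function: y_{Pike} = 9.45 − 0.3125y_{Pike}, so y_{Pike} = 9.45 / 1.3125 = 7.2.
Price P = 203.2 − 5·14.4 = 131.2.
Pike's profit: (131.2 − 52)·7.2 − 3(7.2)² = 414.72.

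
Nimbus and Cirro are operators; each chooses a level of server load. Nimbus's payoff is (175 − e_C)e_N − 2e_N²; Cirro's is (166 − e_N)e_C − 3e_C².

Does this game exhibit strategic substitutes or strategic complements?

strategic substitutes

Expanding Nimbus's payoff: 175e_N − e_Ce_N − 2e_N².
∂π/∂e_N = 175 − e_C − 4e_N = 0, so e_N = 43.75 − 0.25e_C.
The best-response slope de_N/de_C = −0.25 < 0: the reaction function is downward-sloping, so the choices are strategic substitutes.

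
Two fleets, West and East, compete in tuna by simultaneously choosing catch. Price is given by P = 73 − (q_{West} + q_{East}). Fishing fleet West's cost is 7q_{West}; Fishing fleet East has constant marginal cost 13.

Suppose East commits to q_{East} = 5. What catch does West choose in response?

30.5

Fishing fleet West's profit: π = q_{West}(73 − (q_{West} + q_{East})) − 7q_{West}.
∂π/∂q_{West} = 66 − 2q_{West} − q_{East} = 0, so q_{West} = 33 − 0.5q_{East}.
At q_{East} = 5: q_{West} = 33 − 0.5·5 = 30.5.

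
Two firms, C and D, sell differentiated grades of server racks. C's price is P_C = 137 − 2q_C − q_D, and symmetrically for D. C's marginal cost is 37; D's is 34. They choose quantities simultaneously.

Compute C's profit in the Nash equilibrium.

784.08

Firm C's profit: π = q_C(137 − 2q_C − q_D) − 37q_C.
∂π/∂q_C = 100 − 4q_C − q_D = 0 ⇒ q_C = 25 − 0.25q_D.
Similarly q_D = 25.75 − 0.25q_C.
Plugging q_D into C's best response: q_C = 25 − 0.25(25.75 − 0.25q_C) ⇒ 0.9375q_C = 18.5625, so q_C = 19.8.
Then q_D = 25.75 − 0.25·19.8 = 20.8.
P_C = 137 − 2·19.8 − 20.8 = 76.6.
Profit = (76.6 − 37)·19.8 = 784.08.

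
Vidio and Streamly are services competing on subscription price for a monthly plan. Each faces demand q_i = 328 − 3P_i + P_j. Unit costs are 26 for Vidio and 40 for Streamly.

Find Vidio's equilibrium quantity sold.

Vidio's profit: π = (P_{Vidio} − 26)(328 − 3P_{Vidio} + P_{Streamly}).
∂π/∂P_{Vidio} = 406 − 6P_{Vidio} + P_{Streamly} = 0 ⇒ P_{Vidio} = 203/3 + (1/6)P_{Streamly}.
Similarly P_{Streamly} = 224/3 + (1/6)P_{Vidio}.
Substituting the second reaction function into the first: P_{Vidio} = 203/3 + (1/6)(224/3 + (1/6)P_{Vidio}), which gives (35/36)P_{Vidio} = 721/9 ⇒ P_{Vidio} = 82.4.
Then P_{Streamly} = 224/3 + (1/6)·82.4 = 88.4.
q_{Vidio} = 328 − 3·82.4 + 88.4 = 169.2.

169.2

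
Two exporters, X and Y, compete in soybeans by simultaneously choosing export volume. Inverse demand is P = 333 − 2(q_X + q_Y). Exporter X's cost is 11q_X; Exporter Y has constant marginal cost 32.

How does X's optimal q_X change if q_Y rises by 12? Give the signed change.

-6

Exporter X's profit: π = q_X(333 − 2(q_X + q_Y)) − 11q_X.
∂π/∂q_X = 322 − 4q_X − 2q_Y = 0, so q_X = 80.5 − 0.5q_Y.
The reaction-function slope is −0.5, so a 12-unit rise in q_Y moves q_X by −0.5 × 12 = −6. X's best response falls — the actions are strategic substitutes.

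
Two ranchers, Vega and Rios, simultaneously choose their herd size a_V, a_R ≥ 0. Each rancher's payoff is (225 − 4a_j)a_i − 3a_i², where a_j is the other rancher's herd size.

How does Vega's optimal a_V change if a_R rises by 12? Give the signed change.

-8

Vega's payoff is (225 − 4a_R)a_V − 3a_V².
∂π/∂a_V = 225 − 4a_R − 6a_V = 0, so a_V = 37.5 − (2/3)a_R.
The reaction-function slope is −2/3, so a 12-unit rise in a_R moves a_V by −2/3 × 12 = −8. Vega's best response falls — the actions are strategic substitutes.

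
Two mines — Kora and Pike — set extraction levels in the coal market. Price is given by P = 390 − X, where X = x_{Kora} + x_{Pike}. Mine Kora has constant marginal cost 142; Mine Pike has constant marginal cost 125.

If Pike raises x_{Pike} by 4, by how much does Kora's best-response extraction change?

Mine Kora's profit: π = x_{Kora}(390 − (x_{Kora} + x_{Pike})) − 142x_{Kora}.
∂π/∂x_{Kora} = 248 − 2x_{Kora} − x_{Pike} = 0, so x_{Kora} = 124 − 0.5x_{Pike}.
The reaction-function slope is −0.5, so a 4-unit rise in x_{Pike} moves x_{Kora} by −0.5 × 4 = −2. Kora's best response falls — the actions are strategic substitutes.

-2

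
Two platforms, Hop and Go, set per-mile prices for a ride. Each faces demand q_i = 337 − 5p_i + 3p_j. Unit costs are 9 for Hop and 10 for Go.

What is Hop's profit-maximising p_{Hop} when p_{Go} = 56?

55

Hop's profit: π = (p_{Hop} − 9)(337 − 5p_{Hop} + 3p_{Go}).
∂π/∂p_{Hop} = 382 − 10p_{Hop} + 3p_{Go} = 0 ⇒ p_{Hop} = 38.2 + 0.3p_{Go}.
At p_{Go} = 56: p_{Hop} = 38.2 + 0.3·56 = 55.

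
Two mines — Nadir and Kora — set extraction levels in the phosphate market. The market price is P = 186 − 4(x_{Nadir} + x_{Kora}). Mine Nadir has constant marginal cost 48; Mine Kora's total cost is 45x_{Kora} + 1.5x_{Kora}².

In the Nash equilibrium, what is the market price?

Mine Nadir's profit: π = x_{Nadir}(186 − 4(x_{Nadir} + x_{Kora})) − 48x_{Nadir}.
∂π/∂x_{Nadir} = 138 − 8x_{Nadir} − 4x_{Kora} = 0, so x_{Nadir} = 17.25 − 0.5x_{Kora}.
For Kora: ∂π/∂x_{Kora} = 141 − 11x_{Kora} − 4x_{Nadir} = 0 ⇒ x_{Kora} = 141/11 − (4/11)x_{Nadir}.
Solving the two reaction functions simultaneously: (1 − (−0.5)(−4/11))x_{Nadir} = 17.25 − 0.5·(141/11), so (9/11)x_{Nadir} = 477/44 and x_{Nadir} = 13.25.
Then x_{Kora} = 141/11 − (4/11)·13.25 = 8.
Equilibrium price: P = 186 − 4·21.25 = 101.

101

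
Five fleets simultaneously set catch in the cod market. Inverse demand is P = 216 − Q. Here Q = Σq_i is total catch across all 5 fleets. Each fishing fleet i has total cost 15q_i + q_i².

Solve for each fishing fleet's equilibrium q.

25.125

A representative fishing fleet's profit is π_i = q_i(216 − Q) − 15q_i − q_i², with Q = q_i + Σ_{j≠i} q_j.
First-order condition: 201 − 4q_i − Σ_{j≠i} q_j = 0.
With identical fishing fleets, set every q_j = q: then 201 − 4q − 4q = 0, i.e. q = 201/8 = 25.125.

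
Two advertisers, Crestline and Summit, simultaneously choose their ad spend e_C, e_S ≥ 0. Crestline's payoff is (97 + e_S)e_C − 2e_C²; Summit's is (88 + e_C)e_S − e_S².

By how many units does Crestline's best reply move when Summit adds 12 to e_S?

3

Expanding Crestline's payoff: 97e_C + e_Se_C − 2e_C².
∂π/∂e_C = 97 + e_S − 4e_C = 0, so e_C = 24.25 + 0.25e_S.
The reaction-function slope is 0.25, so a 12-unit rise in e_S moves e_C by 0.25 × 12 = 3. Crestline's best response rises — the actions are strategic complements.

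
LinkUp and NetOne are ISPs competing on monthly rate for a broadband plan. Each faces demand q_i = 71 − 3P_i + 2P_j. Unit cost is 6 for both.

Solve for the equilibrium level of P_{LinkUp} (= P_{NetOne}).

LinkUp's profit: π = (P_{LinkUp} − 6)(71 − 3P_{LinkUp} + 2P_{NetOne}).
∂π/∂P_{LinkUp} = 89 − 6P_{LinkUp} + 2P_{NetOne} = 0 ⇒ P_{LinkUp} = 89/6 + (1/3)P_{NetOne}.
By symmetry P_{NetOne} = P_{LinkUp}; substituting into the reaction function, (2/3)P_{LinkUp} = 89/6 and P_{LinkUp} = 22.25.

22.25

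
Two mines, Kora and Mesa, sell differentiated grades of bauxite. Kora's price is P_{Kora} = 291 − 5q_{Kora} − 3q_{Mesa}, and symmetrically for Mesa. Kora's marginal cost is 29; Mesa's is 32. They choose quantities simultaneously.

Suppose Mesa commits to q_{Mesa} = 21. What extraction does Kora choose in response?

Mine Kora's profit: π = q_{Kora}(291 − 5q_{Kora} − 3q_{Mesa}) − 29q_{Kora}.
∂π/∂q_{Kora} = 262 − 10q_{Kora} − 3q_{Mesa} = 0 ⇒ q_{Kora} = 26.2 − 0.3q_{Mesa}.
At q_{Mesa} = 21: q_{Kora} = 26.2 − 0.3·21 = 19.9.

19.9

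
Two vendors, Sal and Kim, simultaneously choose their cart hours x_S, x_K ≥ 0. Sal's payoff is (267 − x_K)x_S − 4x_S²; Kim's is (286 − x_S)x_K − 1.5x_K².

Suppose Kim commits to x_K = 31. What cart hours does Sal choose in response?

29.5

Expanding Sal's payoff: 267x_S − x_Kx_S − 4x_S².
∂π/∂x_S = 267 − x_K − 8x_S = 0, so x_S = 33.375 − 0.125x_K.
At x_K = 31: x_S = 33.375 − 0.125·31 = 29.5.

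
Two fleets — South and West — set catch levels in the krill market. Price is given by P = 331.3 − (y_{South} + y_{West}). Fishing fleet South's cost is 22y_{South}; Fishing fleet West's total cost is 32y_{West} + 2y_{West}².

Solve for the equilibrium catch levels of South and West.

Fishing fleet South's profit: π = y_{South}(331.3 − (y_{South} + y_{West})) − 22y_{South}.
∂π/∂y_{South} = 309.3 − 2y_{South} − y_{West} = 0, so y_{South} = 154.65 − 0.5y_{West}.
For West: ∂π/∂y_{West} = 299.3 − 6y_{West} − y_{South} = 0 ⇒ y_{West} = 2993/60 − (1/6)y_{South}.
Plugging y_{West} into South's best response: y_{South} = 154.65 − 0.5(2993/60 − (1/6)y_{South}) ⇒ (11/12)y_{South} = 3113/24, so y_{South} = 141.5.
Then y_{West} = 2993/60 − (1/6)·141.5 = 26.3.

141.5, 26.3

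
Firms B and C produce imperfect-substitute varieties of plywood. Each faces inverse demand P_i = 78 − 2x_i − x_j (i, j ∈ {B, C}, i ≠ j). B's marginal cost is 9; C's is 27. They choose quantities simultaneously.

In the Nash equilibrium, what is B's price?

39

Firm B's profit: π = x_B(78 − 2x_B − x_C) − 9x_B.
∂π/∂x_B = 69 − 4x_B − x_C = 0 ⇒ x_B = 17.25 − 0.25x_C.
Similarly x_C = 12.75 − 0.25x_B.
Substituting the second reaction function into the first: x_B = 17.25 − 0.25(12.75 − 0.25x_B), which gives 0.9375x_B = 14.0625 ⇒ x_B = 15.
Then x_C = 12.75 − 0.25·15 = 9.
P_B = 78 − 2·15 − 9 = 39.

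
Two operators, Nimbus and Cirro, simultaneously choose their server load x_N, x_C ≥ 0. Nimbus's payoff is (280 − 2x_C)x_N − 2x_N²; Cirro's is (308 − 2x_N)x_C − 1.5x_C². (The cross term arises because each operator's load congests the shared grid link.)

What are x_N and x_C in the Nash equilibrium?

Expanding Nimbus's payoff: 280x_N − 2x_Cx_N − 2x_N².
∂π/∂x_N = 280 − 2x_C − 4x_N = 0, so x_N = 70 − 0.5x_C.
Likewise for Cirro: x_C = 308/3 − (2/3)x_N.
Substituting the second reaction function into the first: x_N = 70 − 0.5(308/3 − (2/3)x_N), which gives (2/3)x_N = 56/3 ⇒ x_N = 28.
Then x_C = 308/3 − (2/3)·28 = 84.

28, 84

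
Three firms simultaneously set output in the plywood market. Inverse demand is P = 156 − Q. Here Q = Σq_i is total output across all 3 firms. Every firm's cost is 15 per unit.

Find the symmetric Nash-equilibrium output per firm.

35.25

A representative firm's profit is π_i = q_i(156 − Q) − 15q_i, with Q = q_i + Σ_{j≠i} q_j.
First-order condition: 141 − 2q_i − Σ_{j≠i} q_j = 0.
Imposing symmetry (q_j = q for all j) turns Σ_{j≠i} q_j into 2q, so 141 = 4q and q = 35.25.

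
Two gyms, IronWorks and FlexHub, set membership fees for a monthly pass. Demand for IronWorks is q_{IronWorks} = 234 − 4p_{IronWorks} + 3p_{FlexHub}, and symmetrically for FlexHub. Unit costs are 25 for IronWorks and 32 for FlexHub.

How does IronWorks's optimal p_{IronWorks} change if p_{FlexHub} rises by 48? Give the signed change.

18

IronWorks's profit: π = (p_{IronWorks} − 25)(234 − 4p_{IronWorks} + 3p_{FlexHub}).
∂π/∂p_{IronWorks} = 334 − 8p_{IronWorks} + 3p_{FlexHub} = 0 ⇒ p_{IronWorks} = 41.75 + 0.375p_{FlexHub}.
The reaction-function slope is 0.375, so a 48-unit rise in p_{FlexHub} moves p_{IronWorks} by 0.375 × 48 = 18. IronWorks's best response rises — the actions are strategic complements.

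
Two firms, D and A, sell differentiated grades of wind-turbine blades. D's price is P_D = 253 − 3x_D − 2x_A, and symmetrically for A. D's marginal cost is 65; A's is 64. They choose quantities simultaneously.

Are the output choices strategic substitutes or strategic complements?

Firm D's profit: π = x_D(253 − 3x_D − 2x_A) − 65x_D.
∂π/∂x_D = 188 − 6x_D − 2x_A = 0 ⇒ x_D = 94/3 − (1/3)x_A.
The best-response slope dx_D/dx_A = −1/3 < 0: the reaction function is downward-sloping, so the choices are strategic substitutes.

strategic substitutes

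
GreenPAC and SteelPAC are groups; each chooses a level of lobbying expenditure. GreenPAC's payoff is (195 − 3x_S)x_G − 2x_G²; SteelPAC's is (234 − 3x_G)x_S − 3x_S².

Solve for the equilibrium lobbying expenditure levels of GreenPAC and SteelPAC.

31.2, 23.4

Expanding GreenPAC's payoff: 195x_G − 3x_Sx_G − 2x_G².
∂π/∂x_G = 195 − 3x_S − 4x_G = 0, so x_G = 48.75 − 0.75x_S.
Likewise for SteelPAC: x_S = 39 − 0.5x_G.
Substituting the second reaction function into the first: x_G = 48.75 − 0.75(39 − 0.5x_G), which gives 0.625x_G = 19.5 ⇒ x_G = 31.2.
Then x_S = 39 − 0.5·31.2 = 23.4.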